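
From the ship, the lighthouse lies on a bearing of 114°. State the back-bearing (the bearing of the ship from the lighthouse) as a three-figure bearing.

Back-bearing = 114° + 180° = 294°.

294°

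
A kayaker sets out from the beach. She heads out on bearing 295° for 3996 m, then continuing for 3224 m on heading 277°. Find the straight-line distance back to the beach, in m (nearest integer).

Leg 1 (295°, 3996 m): east 3996 sin 295° = -3621.61, north 3996 cos 295° = 1688.78
Leg 2 (277°, 3224 m): east 3224 sin 277° = -3199.97, north 3224 cos 277° = 392.91
Net: -6821.57 east, 2081.69 north. Distance = √((-6821.57)² + (2081.69)²) = 7132.132 m.

7132 m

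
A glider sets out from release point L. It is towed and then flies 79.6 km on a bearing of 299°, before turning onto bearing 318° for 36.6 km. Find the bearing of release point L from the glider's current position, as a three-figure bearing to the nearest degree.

Leg 1 (299°, 79.6 km): east 79.6 sin 299° = -69.62, north 79.6 cos 299° = 38.59
Leg 2 (318°, 36.6 km): east 36.6 sin 318° = -24.49, north 36.6 cos 318° = 27.20
Net displacement: -94.11 east, 65.79 north. Direction back to start is (94.11, -65.79): bearing = atan2(94.11, -65.79) mod 360° = 124.96° ≈ 125°.

125°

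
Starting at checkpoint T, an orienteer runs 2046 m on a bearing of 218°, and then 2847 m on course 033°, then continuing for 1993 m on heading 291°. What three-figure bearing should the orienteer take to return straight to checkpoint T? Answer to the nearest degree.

134°

Leg 1 (218°, 2046 m): east 2046 sin 218° = -1259.64, north 2046 cos 218° = -1612.27
Leg 2 (033°, 2847 m): east 2847 sin 33° = 1550.59, north 2847 cos 33° = 2387.70
Leg 3 (291°, 1993 m): east 1993 sin 291° = -1860.63, north 1993 cos 291° = 714.23
Net displacement: -1569.68 east, 1489.65 north. Direction back to start is (1569.68, -1489.65): bearing = atan2(1569.68, -1489.65) mod 360° = 133.50° ≈ 134°.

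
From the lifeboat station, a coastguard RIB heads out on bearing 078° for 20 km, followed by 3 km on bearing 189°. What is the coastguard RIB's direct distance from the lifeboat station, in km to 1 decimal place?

19.1 km

Leg 1 (078°, 20 km): east 20 sin 78° = 19.56, north 20 cos 78° = 4.16
Leg 2 (189°, 3 km): east 3 sin 189° = -0.47, north 3 cos 189° = -2.96
Net: 19.09 east, 1.20 north. Distance = √((19.09)² + (1.20)²) = 19.131 km.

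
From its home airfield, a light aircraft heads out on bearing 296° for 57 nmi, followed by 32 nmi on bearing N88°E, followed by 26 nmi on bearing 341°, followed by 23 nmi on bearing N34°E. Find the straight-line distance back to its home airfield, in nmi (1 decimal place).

Leg 1 (296°, 57 nmi): east 57 sin 296° = -51.23, north 57 cos 296° = 24.99
Leg 2 (N88°E, 32 nmi): east 32 sin 88° = 31.98, north 32 cos 88° = 1.12
Leg 3 (341°, 26 nmi): east 26 sin 341° = -8.46, north 26 cos 341° = 24.58
Leg 4 (N34°E, 23 nmi): east 23 sin 34° = 12.86, north 23 cos 34° = 19.07
Net: -14.85 east, 69.76 north. Distance = √((-14.85)² + (69.76)²) = 71.319 nmi.

71.3 nmi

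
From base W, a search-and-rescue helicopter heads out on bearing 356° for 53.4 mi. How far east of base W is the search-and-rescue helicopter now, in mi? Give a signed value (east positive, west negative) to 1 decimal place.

Leg 1 (356°, 53.4 mi): east 53.4 sin 356° = -3.72, north 53.4 cos 356° = 53.27
Net east component: -3.72 mi.

-3.7 mi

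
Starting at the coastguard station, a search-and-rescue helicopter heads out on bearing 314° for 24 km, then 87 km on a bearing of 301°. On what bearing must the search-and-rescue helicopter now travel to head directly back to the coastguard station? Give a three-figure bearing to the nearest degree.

124°

Leg 1 (314°, 24 km): east 24 sin 314° = -17.26, north 24 cos 314° = 16.67
Leg 2 (301°, 87 km): east 87 sin 301° = -74.57, north 87 cos 301° = 44.81
Net displacement: -91.84 east, 61.48 north. Direction back to start is (91.84, -61.48): bearing = atan2(91.84, -61.48) mod 360° = 123.80° ≈ 124°.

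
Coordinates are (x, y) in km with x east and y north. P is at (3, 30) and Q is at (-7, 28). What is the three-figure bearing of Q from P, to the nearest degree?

Δeast = -7 − 3 = -10.00; Δnorth = 28 − 30 = -2.00.
Bearing = atan2(Δeast, Δnorth) mod 360° = 258.69° ≈ 259°.

259°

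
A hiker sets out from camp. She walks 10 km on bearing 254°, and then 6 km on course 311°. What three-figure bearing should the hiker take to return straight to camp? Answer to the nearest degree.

095°

Leg 1 (254°, 10 km): east 10 sin 254° = -9.61, north 10 cos 254° = -2.76
Leg 2 (311°, 6 km): east 6 sin 311° = -4.53, north 6 cos 311° = 3.94
Net displacement: -14.14 east, 1.18 north. Direction back to start is (14.14, -1.18): bearing = atan2(14.14, -1.18) mod 360° = 94.77° ≈ 095°.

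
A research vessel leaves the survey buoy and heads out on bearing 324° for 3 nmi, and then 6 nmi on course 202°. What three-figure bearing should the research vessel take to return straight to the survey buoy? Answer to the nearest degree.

Leg 1 (324°, 3 nmi): east 3 sin 324° = -1.76, north 3 cos 324° = 2.43
Leg 2 (202°, 6 nmi): east 6 sin 202° = -2.25, north 6 cos 202° = -5.56
Net displacement: -4.01 east, -3.14 north. Direction back to start is (4.01, 3.14): bearing = atan2(4.01, 3.14) mod 360° = 51.98° ≈ 052°.

052°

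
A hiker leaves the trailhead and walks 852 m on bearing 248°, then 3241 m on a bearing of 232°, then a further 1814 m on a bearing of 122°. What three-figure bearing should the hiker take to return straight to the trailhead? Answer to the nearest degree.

029°

Leg 1 (248°, 852 m): east 852 sin 248° = -789.96, north 852 cos 248° = -319.16
Leg 2 (232°, 3241 m): east 3241 sin 232° = -2553.94, north 3241 cos 232° = -1995.36
Leg 3 (122°, 1814 m): east 1814 sin 122° = 1538.36, north 1814 cos 122° = -961.27
Net displacement: -1805.54 east, -3275.80 north. Direction back to start is (1805.54, 3275.80): bearing = atan2(1805.54, 3275.80) mod 360° = 28.86° ≈ 029°.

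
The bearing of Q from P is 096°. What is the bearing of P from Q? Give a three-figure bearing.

Back-bearing = 096° + 180° = 276°.

276°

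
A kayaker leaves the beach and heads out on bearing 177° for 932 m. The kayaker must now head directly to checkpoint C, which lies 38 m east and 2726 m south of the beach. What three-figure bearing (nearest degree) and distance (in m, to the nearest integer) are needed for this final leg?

180°, 1795 m

Leg 1 (177°, 932 m): east 932 sin 177° = 48.78, north 932 cos 177° = -930.72
Current position: (48.78, -930.72). Target: (38, -2726). Remaining: Δeast = -10.78, Δnorth = -1795.28.
Bearing = atan2(-10.78, -1795.28) mod 360° = 180.34°; distance = √((-10.78)² + (-1795.28)²) = 1795.310 m.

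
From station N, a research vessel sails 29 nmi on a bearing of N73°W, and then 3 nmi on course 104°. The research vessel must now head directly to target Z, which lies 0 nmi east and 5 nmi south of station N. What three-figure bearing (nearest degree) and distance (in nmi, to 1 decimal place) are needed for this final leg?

117°, 27.9 nmi

Leg 1 (N73°W, 29 nmi): east 29 sin 287° = -27.73, north 29 cos 287° = 8.48
Leg 2 (104°, 3 nmi): east 3 sin 104° = 2.91, north 3 cos 104° = -0.73
Current position: (-24.82, 7.75). Target: (0, -5). Remaining: Δeast = 24.82, Δnorth = -12.75.
Bearing = atan2(24.82, -12.75) mod 360° = 117.19°; distance = √((24.82)² + (-12.75)²) = 27.906 nmi.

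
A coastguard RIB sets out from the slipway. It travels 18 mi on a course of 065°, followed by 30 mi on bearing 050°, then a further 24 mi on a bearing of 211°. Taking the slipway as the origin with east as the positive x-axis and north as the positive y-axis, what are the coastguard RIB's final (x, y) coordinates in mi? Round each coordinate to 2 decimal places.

Leg 1 (065°, 18 mi): east 18 sin 65° = 16.31, north 18 cos 65° = 7.61
Leg 2 (050°, 30 mi): east 30 sin 50° = 22.98, north 30 cos 50° = 19.28
Leg 3 (211°, 24 mi): east 24 sin 211° = -12.36, north 24 cos 211° = -20.57
Summing: 26.93 mi east, 6.32 mi north → (26.93, 6.32).

(26.93, 6.32)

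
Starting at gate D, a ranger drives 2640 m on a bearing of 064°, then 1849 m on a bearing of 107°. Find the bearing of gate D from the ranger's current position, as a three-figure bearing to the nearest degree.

262°

Leg 1 (064°, 2640 m): east 2640 sin 64° = 2372.82, north 2640 cos 64° = 1157.30
Leg 2 (107°, 1849 m): east 1849 sin 107° = 1768.21, north 1849 cos 107° = -540.60
Net displacement: 4141.02 east, 616.70 north. Direction back to start is (-4141.02, -616.70): bearing = atan2(-4141.02, -616.70) mod 360° = 261.53° ≈ 262°.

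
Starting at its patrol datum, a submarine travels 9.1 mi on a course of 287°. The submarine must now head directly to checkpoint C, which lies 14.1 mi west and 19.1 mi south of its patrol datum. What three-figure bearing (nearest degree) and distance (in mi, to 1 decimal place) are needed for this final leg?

194°, 22.4 mi

Leg 1 (287°, 9.1 mi): east 9.1 sin 287° = -8.70, north 9.1 cos 287° = 2.66
Current position: (-8.70, 2.66). Target: (-14.1, -19.1). Remaining: Δeast = -5.40, Δnorth = -21.76.
Bearing = atan2(-5.40, -21.76) mod 360° = 193.93°; distance = √((-5.40)² + (-21.76)²) = 22.420 mi.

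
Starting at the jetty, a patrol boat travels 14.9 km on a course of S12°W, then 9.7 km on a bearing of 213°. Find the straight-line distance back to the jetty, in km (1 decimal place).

24.2 km

Leg 1 (S12°W, 14.9 km): east 14.9 sin 192° = -3.10, north 14.9 cos 192° = -14.57
Leg 2 (213°, 9.7 km): east 9.7 sin 213° = -5.28, north 9.7 cos 213° = -8.14
Net: -8.38 east, -22.71 north. Distance = √((-8.38)² + (-22.71)²) = 24.207 km.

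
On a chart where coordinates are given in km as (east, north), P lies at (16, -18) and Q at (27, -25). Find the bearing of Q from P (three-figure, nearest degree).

Δeast = 27 − 16 = 11.00; Δnorth = -25 − -18 = -7.00.
Bearing = atan2(Δeast, Δnorth) mod 360° = 122.47° ≈ 122°.

122°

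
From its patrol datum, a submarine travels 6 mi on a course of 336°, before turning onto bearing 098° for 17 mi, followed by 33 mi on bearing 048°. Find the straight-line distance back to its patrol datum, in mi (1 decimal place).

46.4 mi

Leg 1 (336°, 6 mi): east 6 sin 336° = -2.44, north 6 cos 336° = 5.48
Leg 2 (098°, 17 mi): east 17 sin 98° = 16.83, north 17 cos 98° = -2.37
Leg 3 (048°, 33 mi): east 33 sin 48° = 24.52, north 33 cos 48° = 22.08
Net: 38.92 east, 25.20 north. Distance = √((38.92)² + (25.20)²) = 46.362 mi.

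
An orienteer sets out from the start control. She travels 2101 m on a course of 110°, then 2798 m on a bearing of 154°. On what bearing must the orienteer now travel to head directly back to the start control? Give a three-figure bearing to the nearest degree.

Leg 1 (110°, 2101 m): east 2101 sin 110° = 1974.29, north 2101 cos 110° = -718.58
Leg 2 (154°, 2798 m): east 2798 sin 154° = 1226.56, north 2798 cos 154° = -2514.83
Net displacement: 3200.86 east, -3233.41 north. Direction back to start is (-3200.86, 3233.41): bearing = atan2(-3200.86, 3233.41) mod 360° = 315.29° ≈ 315°.

315°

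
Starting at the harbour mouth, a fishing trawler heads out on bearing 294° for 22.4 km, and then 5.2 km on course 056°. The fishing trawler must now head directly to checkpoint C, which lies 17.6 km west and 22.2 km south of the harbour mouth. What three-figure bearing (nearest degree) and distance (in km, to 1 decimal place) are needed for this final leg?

182°, 34.2 km

Leg 1 (294°, 22.4 km): east 22.4 sin 294° = -20.46, north 22.4 cos 294° = 9.11
Leg 2 (056°, 5.2 km): east 5.2 sin 56° = 4.31, north 5.2 cos 56° = 2.91
Current position: (-16.15, 12.02). Target: (-17.6, -22.2). Remaining: Δeast = -1.45, Δnorth = -34.22.
Bearing = atan2(-1.45, -34.22) mod 360° = 182.42°; distance = √((-1.45)² + (-34.22)²) = 34.249 km.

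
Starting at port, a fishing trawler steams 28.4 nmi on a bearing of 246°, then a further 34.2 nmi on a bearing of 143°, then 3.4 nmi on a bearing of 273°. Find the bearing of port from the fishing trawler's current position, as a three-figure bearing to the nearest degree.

Leg 1 (246°, 28.4 nmi): east 28.4 sin 246° = -25.94, north 28.4 cos 246° = -11.55
Leg 2 (143°, 34.2 nmi): east 34.2 sin 143° = 20.58, north 34.2 cos 143° = -27.31
Leg 3 (273°, 3.4 nmi): east 3.4 sin 273° = -3.40, north 3.4 cos 273° = 0.18
Net displacement: -8.76 east, -38.69 north. Direction back to start is (8.76, 38.69): bearing = atan2(8.76, 38.69) mod 360° = 12.76° ≈ 013°.

013°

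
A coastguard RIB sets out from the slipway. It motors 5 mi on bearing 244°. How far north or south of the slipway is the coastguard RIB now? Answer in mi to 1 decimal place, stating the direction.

2.2 mi south

Leg 1 (244°, 5 mi): east 5 sin 244° = -4.49, north 5 cos 244° = -2.19
Net north component: -2.19 mi.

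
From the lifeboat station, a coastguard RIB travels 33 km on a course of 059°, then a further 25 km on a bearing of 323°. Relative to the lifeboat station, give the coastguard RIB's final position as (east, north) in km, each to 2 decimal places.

(13.24, 36.96)

Leg 1 (059°, 33 km): east 33 sin 59° = 28.29, north 33 cos 59° = 17.00
Leg 2 (323°, 25 km): east 25 sin 323° = -15.05, north 25 cos 323° = 19.97
Summing: 13.24 km east, 36.96 km north → (13.24, 36.96).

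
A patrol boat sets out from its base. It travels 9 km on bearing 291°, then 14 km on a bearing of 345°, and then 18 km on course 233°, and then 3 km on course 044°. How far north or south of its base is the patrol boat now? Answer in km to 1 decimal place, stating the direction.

8.1 km north

Leg 1 (291°, 9 km): east 9 sin 291° = -8.40, north 9 cos 291° = 3.23
Leg 2 (345°, 14 km): east 14 sin 345° = -3.62, north 14 cos 345° = 13.52
Leg 3 (233°, 18 km): east 18 sin 233° = -14.38, north 18 cos 233° = -10.83
Leg 4 (044°, 3 km): east 3 sin 44° = 2.08, north 3 cos 44° = 2.16
Net north component: 8.07 km.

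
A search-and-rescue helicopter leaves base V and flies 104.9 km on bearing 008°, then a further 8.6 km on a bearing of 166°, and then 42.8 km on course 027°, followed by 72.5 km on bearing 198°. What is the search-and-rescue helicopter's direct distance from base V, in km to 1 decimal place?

66.2 km

Leg 1 (008°, 104.9 km): east 104.9 sin 8° = 14.60, north 104.9 cos 8° = 103.88
Leg 2 (166°, 8.6 km): east 8.6 sin 166° = 2.08, north 8.6 cos 166° = -8.34
Leg 3 (027°, 42.8 km): east 42.8 sin 27° = 19.43, north 42.8 cos 27° = 38.14
Leg 4 (198°, 72.5 km): east 72.5 sin 198° = -22.40, north 72.5 cos 198° = -68.95
Net: 13.71 east, 64.72 north. Distance = √((13.71)² + (64.72)²) = 66.154 km.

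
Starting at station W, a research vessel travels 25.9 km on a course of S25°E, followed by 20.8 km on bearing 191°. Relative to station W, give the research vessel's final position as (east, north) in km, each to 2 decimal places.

Leg 1 (S25°E, 25.9 km): east 25.9 sin 155° = 10.95, north 25.9 cos 155° = -23.47
Leg 2 (191°, 20.8 km): east 20.8 sin 191° = -3.97, north 20.8 cos 191° = -20.42
Summing: 6.98 km east, -43.89 km north → (6.98, -43.89).

(6.98, -43.89)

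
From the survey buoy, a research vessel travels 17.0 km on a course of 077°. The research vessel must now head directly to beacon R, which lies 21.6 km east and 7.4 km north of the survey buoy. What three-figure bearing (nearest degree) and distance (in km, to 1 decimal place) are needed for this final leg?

Leg 1 (077°, 17.0 km): east 17.0 sin 77° = 16.56, north 17.0 cos 77° = 3.82
Current position: (16.56, 3.82). Target: (21.6, 7.4). Remaining: Δeast = 5.04, Δnorth = 3.58.
Bearing = atan2(5.04, 3.58) mod 360° = 54.62°; distance = √((5.04)² + (3.58)²) = 6.176 km.

055°, 6.2 km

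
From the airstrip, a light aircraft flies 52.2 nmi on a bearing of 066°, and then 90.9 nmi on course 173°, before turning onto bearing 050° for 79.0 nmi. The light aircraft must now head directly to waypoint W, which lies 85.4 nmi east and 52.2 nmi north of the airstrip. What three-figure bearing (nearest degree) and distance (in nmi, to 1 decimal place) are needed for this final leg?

334°, 78.1 nmi

Leg 1 (066°, 52.2 nmi): east 52.2 sin 66° = 47.69, north 52.2 cos 66° = 21.23
Leg 2 (173°, 90.9 nmi): east 90.9 sin 173° = 11.08, north 90.9 cos 173° = -90.22
Leg 3 (050°, 79.0 nmi): east 79.0 sin 50° = 60.52, north 79.0 cos 50° = 50.78
Current position: (119.28, -18.21). Target: (85.4, 52.2). Remaining: Δeast = -33.88, Δnorth = 70.41.
Bearing = atan2(-33.88, 70.41) mod 360° = 334.30°; distance = √((-33.88)² + (70.41)²) = 78.139 nmi.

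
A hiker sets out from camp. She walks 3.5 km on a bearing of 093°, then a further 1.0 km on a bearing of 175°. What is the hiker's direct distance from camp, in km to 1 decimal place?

3.8 km

Leg 1 (093°, 3.5 km): east 3.5 sin 93° = 3.50, north 3.5 cos 93° = -0.18
Leg 2 (175°, 1.0 km): east 1.0 sin 175° = 0.09, north 1.0 cos 175° = -1.00
Net: 3.58 east, -1.18 north. Distance = √((3.58)² + (-1.18)²) = 3.771 km.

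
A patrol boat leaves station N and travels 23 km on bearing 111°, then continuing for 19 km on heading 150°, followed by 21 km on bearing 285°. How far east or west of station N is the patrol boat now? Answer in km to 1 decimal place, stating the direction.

Leg 1 (111°, 23 km): east 23 sin 111° = 21.47, north 23 cos 111° = -8.24
Leg 2 (150°, 19 km): east 19 sin 150° = 9.50, north 19 cos 150° = -16.45
Leg 3 (285°, 21 km): east 21 sin 285° = -20.28, north 21 cos 285° = 5.44
Net east component: 10.69 km.

10.7 km east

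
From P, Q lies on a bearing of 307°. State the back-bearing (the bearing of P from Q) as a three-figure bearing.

Back-bearing = 307° − 180° = 127°.

127°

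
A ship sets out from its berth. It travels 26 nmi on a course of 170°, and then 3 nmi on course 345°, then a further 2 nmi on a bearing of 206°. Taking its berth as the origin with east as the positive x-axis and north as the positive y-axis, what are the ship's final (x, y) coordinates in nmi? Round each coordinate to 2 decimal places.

Leg 1 (170°, 26 nmi): east 26 sin 170° = 4.51, north 26 cos 170° = -25.61
Leg 2 (345°, 3 nmi): east 3 sin 345° = -0.78, north 3 cos 345° = 2.90
Leg 3 (206°, 2 nmi): east 2 sin 206° = -0.88, north 2 cos 206° = -1.80
Summing: 2.86 nmi east, -24.50 nmi north → (2.86, -24.50).

(2.86, -24.50)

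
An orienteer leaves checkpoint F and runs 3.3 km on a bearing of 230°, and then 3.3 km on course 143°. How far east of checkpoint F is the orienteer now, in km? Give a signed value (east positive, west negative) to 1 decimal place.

Leg 1 (230°, 3.3 km): east 3.3 sin 230° = -2.53, north 3.3 cos 230° = -2.12
Leg 2 (143°, 3.3 km): east 3.3 sin 143° = 1.99, north 3.3 cos 143° = -2.64
Net east component: -0.54 km.

-0.5 km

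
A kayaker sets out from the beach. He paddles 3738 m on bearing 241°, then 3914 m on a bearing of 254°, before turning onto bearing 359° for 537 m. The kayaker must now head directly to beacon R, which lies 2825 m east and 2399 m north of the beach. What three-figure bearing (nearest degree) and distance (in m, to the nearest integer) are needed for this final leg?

064°, 10951 m

Leg 1 (241°, 3738 m): east 3738 sin 241° = -3269.33, north 3738 cos 241° = -1812.22
Leg 2 (254°, 3914 m): east 3914 sin 254° = -3762.38, north 3914 cos 254° = -1078.84
Leg 3 (359°, 537 m): east 537 sin 359° = -9.37, north 537 cos 359° = 536.92
Current position: (-7041.08, -2354.14). Target: (2825, 2399). Remaining: Δeast = 9866.08, Δnorth = 4753.14.
Bearing = atan2(9866.08, 4753.14) mod 360° = 64.28°; distance = √((9866.08)² + (4753.14)²) = 10951.342 m.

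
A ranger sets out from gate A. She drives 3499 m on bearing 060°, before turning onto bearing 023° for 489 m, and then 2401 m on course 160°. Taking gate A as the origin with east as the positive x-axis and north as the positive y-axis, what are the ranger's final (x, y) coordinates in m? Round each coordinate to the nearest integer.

(4042, -57)

Leg 1 (060°, 3499 m): east 3499 sin 60° = 3030.22, north 3499 cos 60° = 1749.50
Leg 2 (023°, 489 m): east 489 sin 23° = 191.07, north 489 cos 23° = 450.13
Leg 3 (160°, 2401 m): east 2401 sin 160° = 821.19, north 2401 cos 160° = -2256.20
Summing: 4042.48 m east, -56.58 m north → (4042, -57).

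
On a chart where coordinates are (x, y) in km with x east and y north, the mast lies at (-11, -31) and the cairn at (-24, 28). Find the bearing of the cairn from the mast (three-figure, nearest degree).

348°

Δeast = -24 − -11 = -13.00; Δnorth = 28 − -31 = 59.00.
Bearing = atan2(Δeast, Δnorth) mod 360° = 347.57° ≈ 348°.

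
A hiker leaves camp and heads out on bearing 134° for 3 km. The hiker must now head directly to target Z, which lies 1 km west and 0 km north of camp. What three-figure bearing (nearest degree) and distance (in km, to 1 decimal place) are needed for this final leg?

303°, 3.8 km

Leg 1 (134°, 3 km): east 3 sin 134° = 2.16, north 3 cos 134° = -2.08
Current position: (2.16, -2.08). Target: (-1, 0). Remaining: Δeast = -3.16, Δnorth = 2.08.
Bearing = atan2(-3.16, 2.08) mod 360° = 303.42°; distance = √((-3.16)² + (2.08)²) = 3.784 km.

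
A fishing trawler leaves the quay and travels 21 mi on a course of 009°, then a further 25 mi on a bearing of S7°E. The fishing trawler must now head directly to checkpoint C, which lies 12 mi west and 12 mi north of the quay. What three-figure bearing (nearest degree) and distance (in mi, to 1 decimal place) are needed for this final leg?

311°, 24.4 mi

Leg 1 (009°, 21 mi): east 21 sin 9° = 3.29, north 21 cos 9° = 20.74
Leg 2 (S7°E, 25 mi): east 25 sin 173° = 3.05, north 25 cos 173° = -24.81
Current position: (6.33, -4.07). Target: (-12, 12). Remaining: Δeast = -18.33, Δnorth = 16.07.
Bearing = atan2(-18.33, 16.07) mod 360° = 311.24°; distance = √((-18.33)² + (16.07)²) = 24.380 mi.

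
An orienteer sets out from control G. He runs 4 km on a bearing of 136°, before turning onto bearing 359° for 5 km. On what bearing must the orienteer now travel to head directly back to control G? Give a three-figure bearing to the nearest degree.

Leg 1 (136°, 4 km): east 4 sin 136° = 2.78, north 4 cos 136° = -2.88
Leg 2 (359°, 5 km): east 5 sin 359° = -0.09, north 5 cos 359° = 5.00
Net displacement: 2.69 east, 2.12 north. Direction back to start is (-2.69, -2.12): bearing = atan2(-2.69, -2.12) mod 360° = 231.75° ≈ 232°.

232°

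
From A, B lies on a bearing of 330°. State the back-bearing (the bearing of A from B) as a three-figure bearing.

150°

Back-bearing = 330° − 180° = 150°.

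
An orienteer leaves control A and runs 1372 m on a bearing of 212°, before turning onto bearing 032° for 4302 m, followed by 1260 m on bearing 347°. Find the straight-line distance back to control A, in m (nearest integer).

Leg 1 (212°, 1372 m): east 1372 sin 212° = -727.05, north 1372 cos 212° = -1163.52
Leg 2 (032°, 4302 m): east 4302 sin 32° = 2279.71, north 4302 cos 32° = 3648.30
Leg 3 (347°, 1260 m): east 1260 sin 347° = -283.44, north 1260 cos 347° = 1227.71
Net: 1269.23 east, 3712.49 north. Distance = √((1269.23)² + (3712.49)²) = 3923.454 m.

3923 m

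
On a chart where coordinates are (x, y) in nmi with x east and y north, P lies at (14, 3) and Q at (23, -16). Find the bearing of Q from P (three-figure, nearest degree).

Δeast = 23 − 14 = 9.00; Δnorth = -16 − 3 = -19.00.
Bearing = atan2(Δeast, Δnorth) mod 360° = 154.65° ≈ 155°.

155°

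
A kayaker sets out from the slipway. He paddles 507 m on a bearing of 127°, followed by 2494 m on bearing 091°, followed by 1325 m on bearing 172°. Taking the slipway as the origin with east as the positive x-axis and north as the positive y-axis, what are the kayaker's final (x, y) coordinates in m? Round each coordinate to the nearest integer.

(3083, -1661)

Leg 1 (127°, 507 m): east 507 sin 127° = 404.91, north 507 cos 127° = -305.12
Leg 2 (091°, 2494 m): east 2494 sin 91° = 2493.62, north 2494 cos 91° = -43.53
Leg 3 (172°, 1325 m): east 1325 sin 172° = 184.40, north 1325 cos 172° = -1312.11
Summing: 3082.93 m east, -1660.75 m north → (3083, -1661).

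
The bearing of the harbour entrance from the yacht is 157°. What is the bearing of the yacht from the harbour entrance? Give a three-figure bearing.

Back-bearing = 157° + 180° = 337°.

337°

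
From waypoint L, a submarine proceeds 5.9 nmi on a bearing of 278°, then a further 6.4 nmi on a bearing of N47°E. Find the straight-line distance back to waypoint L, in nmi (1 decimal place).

Leg 1 (278°, 5.9 nmi): east 5.9 sin 278° = -5.84, north 5.9 cos 278° = 0.82
Leg 2 (N47°E, 6.4 nmi): east 6.4 sin 47° = 4.68, north 6.4 cos 47° = 4.36
Net: -1.16 east, 5.19 north. Distance = √((-1.16)² + (5.19)²) = 5.314 nmi.

5.3 nmi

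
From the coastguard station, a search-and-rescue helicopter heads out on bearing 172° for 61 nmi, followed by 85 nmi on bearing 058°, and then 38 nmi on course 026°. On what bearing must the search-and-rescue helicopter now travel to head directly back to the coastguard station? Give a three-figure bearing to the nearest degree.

Leg 1 (172°, 61 nmi): east 61 sin 172° = 8.49, north 61 cos 172° = -60.41
Leg 2 (058°, 85 nmi): east 85 sin 58° = 72.08, north 85 cos 58° = 45.04
Leg 3 (026°, 38 nmi): east 38 sin 26° = 16.66, north 38 cos 26° = 34.15
Net displacement: 97.23 east, 18.79 north. Direction back to start is (-97.23, -18.79): bearing = atan2(-97.23, -18.79) mod 360° = 259.06° ≈ 259°.

259°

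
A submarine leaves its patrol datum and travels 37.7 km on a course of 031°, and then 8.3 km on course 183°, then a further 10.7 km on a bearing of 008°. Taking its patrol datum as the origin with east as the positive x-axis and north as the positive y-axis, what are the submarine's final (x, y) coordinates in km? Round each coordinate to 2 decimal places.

(20.47, 34.62)

Leg 1 (031°, 37.7 km): east 37.7 sin 31° = 19.42, north 37.7 cos 31° = 32.32
Leg 2 (183°, 8.3 km): east 8.3 sin 183° = -0.43, north 8.3 cos 183° = -8.29
Leg 3 (008°, 10.7 km): east 10.7 sin 8° = 1.49, north 10.7 cos 8° = 10.60
Summing: 20.47 km east, 34.62 km north → (20.47, 34.62).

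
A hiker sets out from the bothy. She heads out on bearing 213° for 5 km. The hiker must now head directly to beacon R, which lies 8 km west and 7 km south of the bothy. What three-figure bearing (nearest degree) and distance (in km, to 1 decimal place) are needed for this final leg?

242°, 6.0 km

Leg 1 (213°, 5 km): east 5 sin 213° = -2.72, north 5 cos 213° = -4.19
Current position: (-2.72, -4.19). Target: (-8, -7). Remaining: Δeast = -5.28, Δnorth = -2.81.
Bearing = atan2(-5.28, -2.81) mod 360° = 241.99°; distance = √((-5.28)² + (-2.81)²) = 5.977 km.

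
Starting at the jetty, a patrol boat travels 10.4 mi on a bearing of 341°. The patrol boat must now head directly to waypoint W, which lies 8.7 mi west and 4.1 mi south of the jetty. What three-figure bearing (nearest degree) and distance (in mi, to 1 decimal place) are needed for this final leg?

Leg 1 (341°, 10.4 mi): east 10.4 sin 341° = -3.39, north 10.4 cos 341° = 9.83
Current position: (-3.39, 9.83). Target: (-8.7, -4.1). Remaining: Δeast = -5.31, Δnorth = -13.93.
Bearing = atan2(-5.31, -13.93) mod 360° = 200.88°; distance = √((-5.31)² + (-13.93)²) = 14.912 mi.

201°, 14.9 mi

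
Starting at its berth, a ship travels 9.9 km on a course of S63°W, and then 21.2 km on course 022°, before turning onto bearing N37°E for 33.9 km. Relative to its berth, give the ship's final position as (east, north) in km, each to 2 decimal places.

Leg 1 (S63°W, 9.9 km): east 9.9 sin 243° = -8.82, north 9.9 cos 243° = -4.49
Leg 2 (022°, 21.2 km): east 21.2 sin 22° = 7.94, north 21.2 cos 22° = 19.66
Leg 3 (N37°E, 33.9 km): east 33.9 sin 37° = 20.40, north 33.9 cos 37° = 27.07
Summing: 19.52 km east, 42.24 km north → (19.52, 42.24).

(19.52, 42.24)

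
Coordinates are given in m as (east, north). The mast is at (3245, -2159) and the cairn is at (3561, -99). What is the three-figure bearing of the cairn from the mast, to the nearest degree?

009°

Δeast = 3561 − 3245 = 316.00; Δnorth = -99 − -2159 = 2060.00.
Bearing = atan2(Δeast, Δnorth) mod 360° = 8.72° ≈ 009°.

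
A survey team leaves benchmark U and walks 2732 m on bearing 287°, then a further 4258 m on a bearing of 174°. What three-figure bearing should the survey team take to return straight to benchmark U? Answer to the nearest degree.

032°

Leg 1 (287°, 2732 m): east 2732 sin 287° = -2612.62, north 2732 cos 287° = 798.76
Leg 2 (174°, 4258 m): east 4258 sin 174° = 445.08, north 4258 cos 174° = -4234.67
Net displacement: -2167.54 east, -3435.91 north. Direction back to start is (2167.54, 3435.91): bearing = atan2(2167.54, 3435.91) mod 360° = 32.25° ≈ 032°.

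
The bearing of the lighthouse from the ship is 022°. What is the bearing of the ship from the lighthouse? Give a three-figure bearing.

202°

Back-bearing = 022° + 180° = 202°.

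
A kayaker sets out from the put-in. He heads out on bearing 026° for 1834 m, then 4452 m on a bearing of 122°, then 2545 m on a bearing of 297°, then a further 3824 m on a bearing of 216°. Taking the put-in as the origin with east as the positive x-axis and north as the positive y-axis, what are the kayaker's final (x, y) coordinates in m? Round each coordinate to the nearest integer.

(64, -2649)

Leg 1 (026°, 1834 m): east 1834 sin 26° = 803.97, north 1834 cos 26° = 1648.39
Leg 2 (122°, 4452 m): east 4452 sin 122° = 3775.51, north 4452 cos 122° = -2359.20
Leg 3 (297°, 2545 m): east 2545 sin 297° = -2267.61, north 2545 cos 297° = 1155.41
Leg 4 (216°, 3824 m): east 3824 sin 216° = -2247.69, north 3824 cos 216° = -3093.68
Summing: 64.18 m east, -2649.09 m north → (64, -2649).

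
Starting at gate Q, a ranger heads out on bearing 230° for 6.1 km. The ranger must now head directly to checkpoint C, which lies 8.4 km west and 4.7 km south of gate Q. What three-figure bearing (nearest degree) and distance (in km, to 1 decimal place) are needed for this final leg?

Leg 1 (230°, 6.1 km): east 6.1 sin 230° = -4.67, north 6.1 cos 230° = -3.92
Current position: (-4.67, -3.92). Target: (-8.4, -4.7). Remaining: Δeast = -3.73, Δnorth = -0.78.
Bearing = atan2(-3.73, -0.78) mod 360° = 258.19°; distance = √((-3.73)² + (-0.78)²) = 3.808 km.

258°, 3.8 km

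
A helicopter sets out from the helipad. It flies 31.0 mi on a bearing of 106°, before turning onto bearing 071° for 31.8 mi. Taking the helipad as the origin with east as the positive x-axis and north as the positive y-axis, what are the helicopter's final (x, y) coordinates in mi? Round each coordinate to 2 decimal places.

(59.87, 1.81)

Leg 1 (106°, 31.0 mi): east 31.0 sin 106° = 29.80, north 31.0 cos 106° = -8.54
Leg 2 (071°, 31.8 mi): east 31.8 sin 71° = 30.07, north 31.8 cos 71° = 10.35
Summing: 59.87 mi east, 1.81 mi north → (59.87, 1.81).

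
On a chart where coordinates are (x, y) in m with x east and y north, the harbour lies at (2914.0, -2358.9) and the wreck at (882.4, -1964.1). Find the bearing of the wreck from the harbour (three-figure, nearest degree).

Δeast = 882.4 − 2914.0 = -2031.60; Δnorth = -1964.1 − -2358.9 = 394.80.
Bearing = atan2(Δeast, Δnorth) mod 360° = 281.00° ≈ 281°.

281°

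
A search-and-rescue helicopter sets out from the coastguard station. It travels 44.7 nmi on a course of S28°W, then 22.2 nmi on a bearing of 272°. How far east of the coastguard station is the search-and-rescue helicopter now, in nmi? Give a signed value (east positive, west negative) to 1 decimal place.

-43.2 nmi

Leg 1 (S28°W, 44.7 nmi): east 44.7 sin 208° = -20.99, north 44.7 cos 208° = -39.47
Leg 2 (272°, 22.2 nmi): east 22.2 sin 272° = -22.19, north 22.2 cos 272° = 0.77
Net east component: -43.17 nmi.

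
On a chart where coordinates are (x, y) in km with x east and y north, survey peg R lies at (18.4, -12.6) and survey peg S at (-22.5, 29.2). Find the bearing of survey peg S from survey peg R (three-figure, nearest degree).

Δeast = -22.5 − 18.4 = -40.90; Δnorth = 29.2 − -12.6 = 41.80.
Bearing = atan2(Δeast, Δnorth) mod 360° = 315.62° ≈ 316°.

316°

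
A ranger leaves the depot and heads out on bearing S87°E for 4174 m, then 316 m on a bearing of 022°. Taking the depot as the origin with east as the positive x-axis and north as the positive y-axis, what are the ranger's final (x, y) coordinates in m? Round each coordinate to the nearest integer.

(4287, 75)

Leg 1 (S87°E, 4174 m): east 4174 sin 93° = 4168.28, north 4174 cos 93° = -218.45
Leg 2 (022°, 316 m): east 316 sin 22° = 118.38, north 316 cos 22° = 292.99
Summing: 4286.66 m east, 74.54 m north → (4287, 75).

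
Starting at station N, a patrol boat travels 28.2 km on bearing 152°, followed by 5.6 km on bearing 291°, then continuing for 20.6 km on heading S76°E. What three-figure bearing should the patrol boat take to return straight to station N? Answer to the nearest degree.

315°

Leg 1 (152°, 28.2 km): east 28.2 sin 152° = 13.24, north 28.2 cos 152° = -24.90
Leg 2 (291°, 5.6 km): east 5.6 sin 291° = -5.23, north 5.6 cos 291° = 2.01
Leg 3 (S76°E, 20.6 km): east 20.6 sin 104° = 19.99, north 20.6 cos 104° = -4.98
Net displacement: 28.00 east, -27.88 north. Direction back to start is (-28.00, 27.88): bearing = atan2(-28.00, 27.88) mod 360° = 314.87° ≈ 315°.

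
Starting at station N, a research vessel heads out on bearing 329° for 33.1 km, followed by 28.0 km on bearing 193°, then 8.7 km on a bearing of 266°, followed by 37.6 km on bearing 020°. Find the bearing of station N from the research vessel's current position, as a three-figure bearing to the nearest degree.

Leg 1 (329°, 33.1 km): east 33.1 sin 329° = -17.05, north 33.1 cos 329° = 28.37
Leg 2 (193°, 28.0 km): east 28.0 sin 193° = -6.30, north 28.0 cos 193° = -27.28
Leg 3 (266°, 8.7 km): east 8.7 sin 266° = -8.68, north 8.7 cos 266° = -0.61
Leg 4 (020°, 37.6 km): east 37.6 sin 20° = 12.86, north 37.6 cos 20° = 35.33
Net displacement: -19.17 east, 35.82 north. Direction back to start is (19.17, -35.82): bearing = atan2(19.17, -35.82) mod 360° = 151.85° ≈ 152°.

152°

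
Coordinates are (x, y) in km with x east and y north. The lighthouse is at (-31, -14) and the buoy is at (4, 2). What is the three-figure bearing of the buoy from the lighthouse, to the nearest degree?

065°

Δeast = 4 − -31 = 35.00; Δnorth = 2 − -14 = 16.00.
Bearing = atan2(Δeast, Δnorth) mod 360° = 65.43° ≈ 065°.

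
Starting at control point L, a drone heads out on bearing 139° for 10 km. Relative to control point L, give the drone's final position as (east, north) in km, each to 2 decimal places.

(6.56, -7.55)

Leg 1 (139°, 10 km): east 10 sin 139° = 6.56, north 10 cos 139° = -7.55
Summing: 6.56 km east, -7.55 km north → (6.56, -7.55).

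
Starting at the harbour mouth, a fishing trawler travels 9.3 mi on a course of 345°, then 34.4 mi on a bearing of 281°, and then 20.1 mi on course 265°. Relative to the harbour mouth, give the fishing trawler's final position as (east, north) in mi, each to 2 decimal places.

(-56.20, 13.80)

Leg 1 (345°, 9.3 mi): east 9.3 sin 345° = -2.41, north 9.3 cos 345° = 8.98
Leg 2 (281°, 34.4 mi): east 34.4 sin 281° = -33.77, north 34.4 cos 281° = 6.56
Leg 3 (265°, 20.1 mi): east 20.1 sin 265° = -20.02, north 20.1 cos 265° = -1.75
Summing: -56.20 mi east, 13.80 mi north → (-56.20, 13.80).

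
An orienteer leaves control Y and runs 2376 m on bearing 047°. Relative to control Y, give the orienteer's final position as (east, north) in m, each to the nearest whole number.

Leg 1 (047°, 2376 m): east 2376 sin 47° = 1737.70, north 2376 cos 47° = 1620.43
Summing: 1737.70 m east, 1620.43 m north → (1738, 1620).

(1738, 1620)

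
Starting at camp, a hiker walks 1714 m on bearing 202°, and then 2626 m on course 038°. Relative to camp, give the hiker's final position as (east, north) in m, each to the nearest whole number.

(975, 480)

Leg 1 (202°, 1714 m): east 1714 sin 202° = -642.08, north 1714 cos 202° = -1589.19
Leg 2 (038°, 2626 m): east 2626 sin 38° = 1616.73, north 2626 cos 38° = 2069.32
Summing: 974.65 m east, 480.12 m north → (975, 480).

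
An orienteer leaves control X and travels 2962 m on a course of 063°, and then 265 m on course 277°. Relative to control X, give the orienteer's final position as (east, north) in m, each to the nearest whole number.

Leg 1 (063°, 2962 m): east 2962 sin 63° = 2639.16, north 2962 cos 63° = 1344.72
Leg 2 (277°, 265 m): east 265 sin 277° = -263.02, north 265 cos 277° = 32.30
Summing: 2376.14 m east, 1377.02 m north → (2376, 1377).

(2376, 1377)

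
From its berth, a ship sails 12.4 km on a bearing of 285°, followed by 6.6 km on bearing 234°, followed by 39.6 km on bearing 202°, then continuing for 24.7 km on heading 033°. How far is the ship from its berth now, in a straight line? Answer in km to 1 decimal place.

Leg 1 (285°, 12.4 km): east 12.4 sin 285° = -11.98, north 12.4 cos 285° = 3.21
Leg 2 (234°, 6.6 km): east 6.6 sin 234° = -5.34, north 6.6 cos 234° = -3.88
Leg 3 (202°, 39.6 km): east 39.6 sin 202° = -14.83, north 39.6 cos 202° = -36.72
Leg 4 (033°, 24.7 km): east 24.7 sin 33° = 13.45, north 24.7 cos 33° = 20.72
Net: -18.70 east, -16.67 north. Distance = √((-18.70)² + (-16.67)²) = 25.052 km.

25.1 km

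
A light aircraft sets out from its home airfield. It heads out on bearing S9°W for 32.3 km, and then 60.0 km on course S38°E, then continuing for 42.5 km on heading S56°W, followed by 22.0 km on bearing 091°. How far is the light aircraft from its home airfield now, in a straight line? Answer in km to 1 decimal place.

Leg 1 (S9°W, 32.3 km): east 32.3 sin 189° = -5.05, north 32.3 cos 189° = -31.90
Leg 2 (S38°E, 60.0 km): east 60.0 sin 142° = 36.94, north 60.0 cos 142° = -47.28
Leg 3 (S56°W, 42.5 km): east 42.5 sin 236° = -35.23, north 42.5 cos 236° = -23.77
Leg 4 (091°, 22.0 km): east 22.0 sin 91° = 22.00, north 22.0 cos 91° = -0.38
Net: 18.65 east, -103.33 north. Distance = √((18.65)² + (-103.33)²) = 105.002 km.

105.0 km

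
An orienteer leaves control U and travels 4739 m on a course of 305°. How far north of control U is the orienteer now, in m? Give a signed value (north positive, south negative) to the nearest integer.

2718 m

Leg 1 (305°, 4739 m): east 4739 sin 305° = -3881.96, north 4739 cos 305° = 2718.18
Net north component: 2718.18 m.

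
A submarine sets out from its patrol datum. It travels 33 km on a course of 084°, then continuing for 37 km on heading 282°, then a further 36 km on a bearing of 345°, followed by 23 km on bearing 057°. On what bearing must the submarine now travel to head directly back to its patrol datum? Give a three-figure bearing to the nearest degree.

186°

Leg 1 (084°, 33 km): east 33 sin 84° = 32.82, north 33 cos 84° = 3.45
Leg 2 (282°, 37 km): east 37 sin 282° = -36.19, north 37 cos 282° = 7.69
Leg 3 (345°, 36 km): east 36 sin 345° = -9.32, north 36 cos 345° = 34.77
Leg 4 (057°, 23 km): east 23 sin 57° = 19.29, north 23 cos 57° = 12.53
Net displacement: 6.60 east, 58.44 north. Direction back to start is (-6.60, -58.44): bearing = atan2(-6.60, -58.44) mod 360° = 186.44° ≈ 186°.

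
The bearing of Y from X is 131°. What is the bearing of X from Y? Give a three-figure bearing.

Back-bearing = 131° + 180° = 311°.

311°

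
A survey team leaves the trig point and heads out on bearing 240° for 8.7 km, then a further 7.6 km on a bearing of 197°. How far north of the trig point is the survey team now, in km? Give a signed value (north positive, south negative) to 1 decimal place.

-11.6 km

Leg 1 (240°, 8.7 km): east 8.7 sin 240° = -7.53, north 8.7 cos 240° = -4.35
Leg 2 (197°, 7.6 km): east 7.6 sin 197° = -2.22, north 7.6 cos 197° = -7.27
Net north component: -11.62 km.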